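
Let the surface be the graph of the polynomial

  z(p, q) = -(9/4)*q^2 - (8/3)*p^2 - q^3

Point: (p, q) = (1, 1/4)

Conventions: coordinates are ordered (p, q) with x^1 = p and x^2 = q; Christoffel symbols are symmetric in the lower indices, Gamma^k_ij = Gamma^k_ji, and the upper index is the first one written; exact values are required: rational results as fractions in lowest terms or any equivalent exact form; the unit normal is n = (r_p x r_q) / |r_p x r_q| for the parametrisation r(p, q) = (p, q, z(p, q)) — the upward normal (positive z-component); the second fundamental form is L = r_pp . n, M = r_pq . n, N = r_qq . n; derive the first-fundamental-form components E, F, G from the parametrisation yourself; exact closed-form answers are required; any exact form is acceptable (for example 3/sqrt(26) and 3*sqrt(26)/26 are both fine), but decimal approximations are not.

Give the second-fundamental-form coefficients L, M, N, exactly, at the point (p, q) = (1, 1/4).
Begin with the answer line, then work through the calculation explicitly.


Answer: L = -256*sqrt(71809)/71809, M = 0, N = -288*sqrt(71809)/71809

z_p = -16/3, z_q = -21/16, z_pp = -16/3, z_pq = 0, z_qq = -6
E = 265/9, F = 7, G = 697/256; answer radicand W^2 = 71809/2304
unnormalised second-form numerators: l = -16/3, m = 0, n = -6; L = l/sqrt(71809/2304), and similarly M = m/sqrt(W^2), N = n/sqrt(W^2)


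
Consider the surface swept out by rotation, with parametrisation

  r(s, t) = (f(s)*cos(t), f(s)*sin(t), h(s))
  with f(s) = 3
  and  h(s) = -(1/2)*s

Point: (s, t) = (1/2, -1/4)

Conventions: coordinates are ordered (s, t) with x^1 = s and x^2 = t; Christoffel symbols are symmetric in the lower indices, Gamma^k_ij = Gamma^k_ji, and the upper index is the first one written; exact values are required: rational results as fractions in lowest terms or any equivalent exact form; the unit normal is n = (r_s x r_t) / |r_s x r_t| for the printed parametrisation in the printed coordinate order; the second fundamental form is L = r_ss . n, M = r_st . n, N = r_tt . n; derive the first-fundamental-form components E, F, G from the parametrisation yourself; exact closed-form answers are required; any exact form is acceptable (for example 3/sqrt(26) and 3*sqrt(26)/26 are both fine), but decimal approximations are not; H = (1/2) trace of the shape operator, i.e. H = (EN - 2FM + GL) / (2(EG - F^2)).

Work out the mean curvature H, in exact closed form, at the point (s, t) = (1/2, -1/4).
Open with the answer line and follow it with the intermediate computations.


Answer: H = -1/6

f = 3, f' = 0, f'' = 0, h' = -1/2, h'' = 0
E = 1/4, F = 0, G = 9; answer radicand W^2 = 1/4
unnormalised second-form numerators: l = 0, m = 0, n = -3/2; L = l/sqrt(1/4), and similarly M = m/sqrt(W^2), N = n/sqrt(W^2)
H = (E*n - 2*F*m + G*l) / (2*(EG - F^2)*sqrt(W^2)); E*n - 2*F*m + G*l = -3/8, EG - F^2 = 9/4, so H = (-1/12)/sqrt(1/4)


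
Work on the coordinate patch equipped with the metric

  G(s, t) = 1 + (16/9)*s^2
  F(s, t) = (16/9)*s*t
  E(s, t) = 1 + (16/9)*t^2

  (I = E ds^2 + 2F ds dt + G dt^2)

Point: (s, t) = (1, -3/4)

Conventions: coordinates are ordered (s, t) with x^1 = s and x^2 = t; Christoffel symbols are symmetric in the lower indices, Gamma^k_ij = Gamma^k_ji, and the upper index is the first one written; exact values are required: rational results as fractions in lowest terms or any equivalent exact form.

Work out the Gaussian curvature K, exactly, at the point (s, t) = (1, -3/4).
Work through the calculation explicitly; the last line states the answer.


E = 2, F = -4/3, G = 25/9, EG - F^2 = 34/9 at the point
E_s = 0, E_t = -8/3, F_s = -4/3, F_t = 16/9, G_s = 32/9, G_t = 0
E_tt = 32/9, F_st = 16/9, G_ss = 32/9
By Brioschi, K is (det M1 - det M2) divided by (EG - F^2) squared.
M1 = [[-E_tt/2 + F_st - G_ss/2, E_s/2, F_s - E_t/2], [F_t - G_s/2, E, F], [G_t/2, F, G]] = [[-16/9, 0, 0], [0, 2, -4/3], [0, -4/3, 25/9]]; det M1 = -544/81
M2 = [[0, E_t/2, G_s/2], [E_t/2, E, F], [G_s/2, F, G]] = [[0, -4/3, 16/9], [-4/3, 2, -4/3], [16/9, -4/3, 25/9]]; det M2 = -400/81
det M1 - det M2 = -16/9; K = -16/9 / (34/9)^2 = -36/289

Answer: K = -36/289


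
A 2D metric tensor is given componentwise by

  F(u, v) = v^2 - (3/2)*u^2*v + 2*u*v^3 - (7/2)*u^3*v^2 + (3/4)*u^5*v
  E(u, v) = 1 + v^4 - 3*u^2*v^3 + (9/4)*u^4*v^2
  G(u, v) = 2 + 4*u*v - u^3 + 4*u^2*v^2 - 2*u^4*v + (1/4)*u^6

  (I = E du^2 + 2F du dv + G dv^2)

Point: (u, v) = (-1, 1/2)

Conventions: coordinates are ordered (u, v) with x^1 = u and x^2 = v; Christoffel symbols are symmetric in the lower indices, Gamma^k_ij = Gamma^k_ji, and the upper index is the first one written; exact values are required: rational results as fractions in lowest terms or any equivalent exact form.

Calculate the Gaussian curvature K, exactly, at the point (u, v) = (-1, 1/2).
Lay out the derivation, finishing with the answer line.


E = 5/4, F = -1/4, G = 5/4, EG - F^2 = 3/2 at the point
E_u = -3/2, E_v = 1/2, F_u = 1, F_v = 3/4, G_u = -1/2, G_v = -2
E_vv = -3/2, F_uv = -9/4, G_uu = 7/2
K follows from Brioschi's formula, (det M1 - det M2)/(EG - F^2)^2.
M1 = [[-E_vv/2 + F_uv - G_uu/2, E_u/2, F_u - E_v/2], [F_v - G_u/2, E, F], [G_v/2, F, G]] = [[-13/4, -3/4, 3/4], [1, 5/4, -1/4], [-1, -1/4, 5/4]]; det M1 = -27/8
M2 = [[0, E_v/2, G_u/2], [E_v/2, E, F], [G_u/2, F, G]] = [[0, 1/4, -1/4], [1/4, 5/4, -1/4], [-1/4, -1/4, 5/4]]; det M2 = -1/8
det M1 - det M2 = -13/4; K = -13/4 / (3/2)^2 = -13/9

Answer: K = -13/9


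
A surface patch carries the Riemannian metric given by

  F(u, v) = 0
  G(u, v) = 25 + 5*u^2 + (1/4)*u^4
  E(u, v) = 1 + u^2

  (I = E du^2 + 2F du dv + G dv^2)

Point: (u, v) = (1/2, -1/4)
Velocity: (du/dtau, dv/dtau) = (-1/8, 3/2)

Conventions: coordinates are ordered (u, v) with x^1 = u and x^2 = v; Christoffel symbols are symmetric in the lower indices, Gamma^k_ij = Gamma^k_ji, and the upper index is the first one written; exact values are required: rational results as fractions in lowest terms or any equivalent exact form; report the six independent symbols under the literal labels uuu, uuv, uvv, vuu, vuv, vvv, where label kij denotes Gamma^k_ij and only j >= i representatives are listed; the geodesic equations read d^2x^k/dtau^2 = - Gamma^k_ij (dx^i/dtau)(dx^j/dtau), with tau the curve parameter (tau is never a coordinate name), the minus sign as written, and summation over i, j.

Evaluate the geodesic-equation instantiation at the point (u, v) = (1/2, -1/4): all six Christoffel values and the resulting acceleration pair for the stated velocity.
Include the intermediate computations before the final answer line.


E = 5/4, F = 0, G = 1681/64 at the point
E_u = 1, E_v = 0, F_u = 0, F_v = 0, G_u = 41/8, G_v = 0
EG - F^2 = 8405/256;  g^inv = (256/8405) * [[1681/64, 0], [0, 5/4]]
first-kind symbols [ij,l] = (1/2)(d_i g_jl + d_j g_il - d_l g_ij): [uu,u] = E_u/2 = 1/2, [uu,v] = F_u - E_v/2 = 0, [uv,u] = E_v/2 = 0, [uv,v] = G_u/2 = 41/16, [vv,u] = F_v - G_u/2 = -41/16, [vv,v] = G_v/2 = 0
Gamma^u_ij = (G*[ij,u] - F*[ij,v])/(EG - F^2), Gamma^v_ij = (E*[ij,v] - F*[ij,u])/(EG - F^2)
Gamma_uuu = 2/5, Gamma_uuv = 0, Gamma_uvv = -41/20, Gamma_vuu = 0, Gamma_vuv = 4/41, Gamma_vvv = 0
d^2u/dtau^2 = -(Gamma_uuu*(-1/8)^2 + 2*Gamma_uuv*(-1/8)*(3/2) + Gamma_uvv*(3/2)^2) = 737/160
d^2v/dtau^2 = -(Gamma_vuu*(-1/8)^2 + 2*Gamma_vuv*(-1/8)*(3/2) + Gamma_vvv*(3/2)^2) = 3/82

Answer: Gamma_uuu = 2/5, Gamma_uuv = 0, Gamma_uvv = -41/20, Gamma_vuu = 0, Gamma_vuv = 4/41, Gamma_vvv = 0; accelerations (d^2u/dtau^2, d^2v/dtau^2) = (737/160, 3/82)


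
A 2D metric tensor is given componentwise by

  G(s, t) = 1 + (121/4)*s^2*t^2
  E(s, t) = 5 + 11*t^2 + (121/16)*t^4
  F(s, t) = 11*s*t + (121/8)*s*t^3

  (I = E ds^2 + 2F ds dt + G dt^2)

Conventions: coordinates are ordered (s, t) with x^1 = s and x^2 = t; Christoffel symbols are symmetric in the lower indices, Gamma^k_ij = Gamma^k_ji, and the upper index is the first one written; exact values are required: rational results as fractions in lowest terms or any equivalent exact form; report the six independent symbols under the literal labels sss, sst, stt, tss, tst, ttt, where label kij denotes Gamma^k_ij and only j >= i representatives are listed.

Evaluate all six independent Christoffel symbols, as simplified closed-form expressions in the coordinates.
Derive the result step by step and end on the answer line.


E = 5 + 11*t^2 + (121/16)*t^4; F = 11*s*t + (121/8)*s*t^3; G = 1 + (121/4)*s^2*t^2
Gamma^k_ij = (1/2) g^{kl} (d_i g_jl + d_j g_il - d_l g_ij), with g^inv = (1/(EG-F^2)) [[G, -F], [-F, E]]
first partials: E_s = 0, E_t = 22*t + (121/4)*t^3, F_s = 11*t + (121/8)*t^3, F_t = 11*s + (363/8)*s*t^2, G_s = (121/2)*s*t^2, G_t = (121/2)*s^2*t
D = EG - F^2 = 5 + 11*t^2 + (121/16)*t^4 + (121/4)*s^2*t^2
expanded: Gamma^s_ss = (G E_s - 2F F_s + F E_t)/(2D), Gamma^s_st = (G E_t - F G_s)/(2D), Gamma^s_tt = (2G F_t - G G_s - F G_t)/(2D), Gamma^t_ss = (2E F_s - E E_t - F E_s)/(2D), Gamma^t_st = (E G_s - F E_t)/(2D), Gamma^t_tt = (E G_t - 2F F_t + F G_s)/(2D); substitute and cancel common factors

Answer: Gamma_sss = 0, Gamma_sst = (242*t^3 + 176*t)/(484*s^2*t^2 + 121*t^4 + 176*t^2 + 80), Gamma_stt = (242*s*t^2 + 176*s)/(484*s^2*t^2 + 121*t^4 + 176*t^2 + 80), Gamma_tss = 0, Gamma_tst = 484*s*t^2/(484*s^2*t^2 + 121*t^4 + 176*t^2 + 80), Gamma_ttt = 484*s^2*t/(484*s^2*t^2 + 121*t^4 + 176*t^2 + 80)


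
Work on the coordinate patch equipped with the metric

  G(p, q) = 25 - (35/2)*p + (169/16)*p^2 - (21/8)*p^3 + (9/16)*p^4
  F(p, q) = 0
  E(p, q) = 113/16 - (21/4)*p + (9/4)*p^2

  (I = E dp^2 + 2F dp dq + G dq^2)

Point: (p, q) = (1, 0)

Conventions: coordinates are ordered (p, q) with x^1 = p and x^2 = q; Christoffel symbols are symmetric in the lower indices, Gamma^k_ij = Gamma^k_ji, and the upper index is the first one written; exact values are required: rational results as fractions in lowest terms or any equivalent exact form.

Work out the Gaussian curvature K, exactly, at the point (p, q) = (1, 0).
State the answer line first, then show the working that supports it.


Answer: K = -384/4225

E = 65/16, F = 0, G = 16, EG - F^2 = 65 at the point
E_p = -3/4, E_q = 0, F_p = 0, F_q = 0, G_p = -2, G_q = 0
E_qq = 0, F_pq = 0, G_pp = 97/8
Apply the Brioschi formula K = (det M1 - det M2)/(EG - F^2)^2 over the derivative matrices of E, F, G.
M1 = [[-E_qq/2 + F_pq - G_pp/2, E_p/2, F_p - E_q/2], [F_q - G_p/2, E, F], [G_q/2, F, G]] = [[-97/16, -3/8, 0], [1, 65/16, 0], [0, 0, 16]]; det M1 = -6209/16
M2 = [[0, E_q/2, G_p/2], [E_q/2, E, F], [G_p/2, F, G]] = [[0, 0, -1], [0, 65/16, 0], [-1, 0, 16]]; det M2 = -65/16
det M1 - det M2 = -384; K = -384 / (65)^2 = -384/4225


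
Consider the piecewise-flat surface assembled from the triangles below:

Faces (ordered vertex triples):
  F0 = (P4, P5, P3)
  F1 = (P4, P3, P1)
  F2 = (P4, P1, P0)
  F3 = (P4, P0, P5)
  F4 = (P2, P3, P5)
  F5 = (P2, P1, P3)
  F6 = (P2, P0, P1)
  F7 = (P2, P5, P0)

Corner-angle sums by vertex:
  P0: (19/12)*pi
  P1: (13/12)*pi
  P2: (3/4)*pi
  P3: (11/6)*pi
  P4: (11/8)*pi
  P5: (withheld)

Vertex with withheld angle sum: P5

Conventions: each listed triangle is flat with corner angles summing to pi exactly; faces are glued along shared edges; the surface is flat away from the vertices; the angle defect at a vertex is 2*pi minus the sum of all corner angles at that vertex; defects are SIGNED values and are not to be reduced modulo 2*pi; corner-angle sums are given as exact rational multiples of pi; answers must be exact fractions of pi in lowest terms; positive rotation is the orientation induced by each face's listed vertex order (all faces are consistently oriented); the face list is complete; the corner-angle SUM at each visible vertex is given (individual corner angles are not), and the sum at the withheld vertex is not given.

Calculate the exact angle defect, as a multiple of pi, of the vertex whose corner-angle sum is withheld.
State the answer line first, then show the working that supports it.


Answer: defect(P5) = (5/8)*pi

V = 6, E = 12, F = 8; chi = V - E + F = 2
Gauss-Bonnet: total defect = 2*pi*chi = 4*pi; visible defects sum to (27/8)*pi


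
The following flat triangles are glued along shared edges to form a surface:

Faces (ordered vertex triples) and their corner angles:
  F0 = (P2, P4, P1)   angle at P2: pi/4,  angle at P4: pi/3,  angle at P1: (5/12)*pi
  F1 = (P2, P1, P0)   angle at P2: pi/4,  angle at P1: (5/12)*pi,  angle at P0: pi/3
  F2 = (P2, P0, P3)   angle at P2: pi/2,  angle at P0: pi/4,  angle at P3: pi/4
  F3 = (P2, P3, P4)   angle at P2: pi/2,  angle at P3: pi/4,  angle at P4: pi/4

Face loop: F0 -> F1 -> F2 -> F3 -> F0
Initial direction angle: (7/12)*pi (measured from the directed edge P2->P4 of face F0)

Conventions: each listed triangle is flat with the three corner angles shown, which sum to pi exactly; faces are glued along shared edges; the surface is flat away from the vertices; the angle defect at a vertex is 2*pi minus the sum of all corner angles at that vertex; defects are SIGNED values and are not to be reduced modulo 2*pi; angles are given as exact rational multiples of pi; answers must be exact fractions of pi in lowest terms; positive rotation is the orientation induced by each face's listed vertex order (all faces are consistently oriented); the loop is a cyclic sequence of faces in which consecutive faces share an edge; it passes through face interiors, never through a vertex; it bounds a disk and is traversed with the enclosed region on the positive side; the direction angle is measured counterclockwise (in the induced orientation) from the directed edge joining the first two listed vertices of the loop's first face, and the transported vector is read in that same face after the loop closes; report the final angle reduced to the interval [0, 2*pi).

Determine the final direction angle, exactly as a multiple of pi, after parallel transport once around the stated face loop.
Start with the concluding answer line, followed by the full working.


Answer: final direction angle = (13/12)*pi

enclosed vertex P2: corner angles sum to (3/2)*pi, defect = 2*pi - (3/2)*pi = pi/2
by Gauss-Bonnet the loop rotates the vector by the enclosed defect sum (positive orientation, mod 2*pi)
final angle = (7/12)*pi + pi/2 = (13/12)*pi (mod 2*pi)


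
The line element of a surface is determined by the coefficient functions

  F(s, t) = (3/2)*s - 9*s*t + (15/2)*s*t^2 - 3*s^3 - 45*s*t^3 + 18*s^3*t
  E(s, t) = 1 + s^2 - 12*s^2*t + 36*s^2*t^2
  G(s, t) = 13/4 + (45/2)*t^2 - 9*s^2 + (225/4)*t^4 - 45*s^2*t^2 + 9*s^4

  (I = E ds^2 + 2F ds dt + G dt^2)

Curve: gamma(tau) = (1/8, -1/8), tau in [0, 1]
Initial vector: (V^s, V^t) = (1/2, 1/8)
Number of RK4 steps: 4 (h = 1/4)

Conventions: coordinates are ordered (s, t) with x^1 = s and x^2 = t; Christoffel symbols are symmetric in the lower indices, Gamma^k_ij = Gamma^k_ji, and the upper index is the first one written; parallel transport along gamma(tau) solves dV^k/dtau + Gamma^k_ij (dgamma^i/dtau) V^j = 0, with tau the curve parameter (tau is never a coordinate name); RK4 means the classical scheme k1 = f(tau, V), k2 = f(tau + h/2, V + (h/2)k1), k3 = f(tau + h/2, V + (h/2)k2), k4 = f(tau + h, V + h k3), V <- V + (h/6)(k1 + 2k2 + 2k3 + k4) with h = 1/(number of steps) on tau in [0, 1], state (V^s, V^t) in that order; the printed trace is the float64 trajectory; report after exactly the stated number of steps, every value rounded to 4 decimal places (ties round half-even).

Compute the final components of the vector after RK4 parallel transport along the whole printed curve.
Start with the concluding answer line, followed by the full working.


Answer: V^s = 0.5000, V^t = 0.1250

gamma'(tau) = (0, 0); f(tau, V)^k = -Gamma^k_ij(gamma(tau)) gamma'^i(tau) V^j; h = 1/4; intermediate values shown to 6 dp
curve data and Christoffel symbols at the stage parameters:
  tau = 0.000000: gamma = (0.125000, -0.125000), gamma' = (0.000000, 0.000000); Gamma_sss = 0.108948, Gamma_sst = -0.046692, Gamma_stt = -0.116729, Gamma_tss = 0.782088, Gamma_tst = -0.335180, Gamma_ttt = -0.837951
  tau = 0.125000: gamma = (0.125000, -0.125000), gamma' = (0.000000, 0.000000); Gamma_sss = 0.108948, Gamma_sst = -0.046692, Gamma_stt = -0.116729, Gamma_tss = 0.782088, Gamma_tst = -0.335180, Gamma_ttt = -0.837951
  tau = 0.250000: gamma = (0.125000, -0.125000), gamma' = (0.000000, 0.000000); Gamma_sss = 0.108948, Gamma_sst = -0.046692, Gamma_stt = -0.116729, Gamma_tss = 0.782088, Gamma_tst = -0.335180, Gamma_ttt = -0.837951
  tau = 0.375000: gamma = (0.125000, -0.125000), gamma' = (0.000000, 0.000000); Gamma_sss = 0.108948, Gamma_sst = -0.046692, Gamma_stt = -0.116729, Gamma_tss = 0.782088, Gamma_tst = -0.335180, Gamma_ttt = -0.837951
  tau = 0.500000: gamma = (0.125000, -0.125000), gamma' = (0.000000, 0.000000); Gamma_sss = 0.108948, Gamma_sst = -0.046692, Gamma_stt = -0.116729, Gamma_tss = 0.782088, Gamma_tst = -0.335180, Gamma_ttt = -0.837951
  tau = 0.625000: gamma = (0.125000, -0.125000), gamma' = (0.000000, 0.000000); Gamma_sss = 0.108948, Gamma_sst = -0.046692, Gamma_stt = -0.116729, Gamma_tss = 0.782088, Gamma_tst = -0.335180, Gamma_ttt = -0.837951
  tau = 0.750000: gamma = (0.125000, -0.125000), gamma' = (0.000000, 0.000000); Gamma_sss = 0.108948, Gamma_sst = -0.046692, Gamma_stt = -0.116729, Gamma_tss = 0.782088, Gamma_tst = -0.335180, Gamma_ttt = -0.837951
  tau = 0.875000: gamma = (0.125000, -0.125000), gamma' = (0.000000, 0.000000); Gamma_sss = 0.108948, Gamma_sst = -0.046692, Gamma_stt = -0.116729, Gamma_tss = 0.782088, Gamma_tst = -0.335180, Gamma_ttt = -0.837951
  tau = 1.000000: gamma = (0.125000, -0.125000), gamma' = (0.000000, 0.000000); Gamma_sss = 0.108948, Gamma_sst = -0.046692, Gamma_stt = -0.116729, Gamma_tss = 0.782088, Gamma_tst = -0.335180, Gamma_ttt = -0.837951
step 0: V^s = 0.5000, V^t = 0.1250
step 1: k1 = (0.000000, 0.000000), k2 = (0.000000, 0.000000), k3 = (0.000000, 0.000000), k4 = (0.000000, 0.000000); V <- V + (h/6)(k1 + 2k2 + 2k3 + k4): V^s = 0.5000, V^t = 0.1250
step 2: k1 = (0.000000, 0.000000), k2 = (0.000000, 0.000000), k3 = (0.000000, 0.000000), k4 = (0.000000, 0.000000); V <- V + (h/6)(k1 + 2k2 + 2k3 + k4): V^s = 0.5000, V^t = 0.1250
step 3: k1 = (0.000000, 0.000000), k2 = (0.000000, 0.000000), k3 = (0.000000, 0.000000), k4 = (0.000000, 0.000000); V <- V + (h/6)(k1 + 2k2 + 2k3 + k4): V^s = 0.5000, V^t = 0.1250
step 4: k1 = (0.000000, 0.000000), k2 = (0.000000, 0.000000), k3 = (0.000000, 0.000000), k4 = (0.000000, 0.000000); V <- V + (h/6)(k1 + 2k2 + 2k3 + k4): V^s = 0.5000, V^t = 0.1250


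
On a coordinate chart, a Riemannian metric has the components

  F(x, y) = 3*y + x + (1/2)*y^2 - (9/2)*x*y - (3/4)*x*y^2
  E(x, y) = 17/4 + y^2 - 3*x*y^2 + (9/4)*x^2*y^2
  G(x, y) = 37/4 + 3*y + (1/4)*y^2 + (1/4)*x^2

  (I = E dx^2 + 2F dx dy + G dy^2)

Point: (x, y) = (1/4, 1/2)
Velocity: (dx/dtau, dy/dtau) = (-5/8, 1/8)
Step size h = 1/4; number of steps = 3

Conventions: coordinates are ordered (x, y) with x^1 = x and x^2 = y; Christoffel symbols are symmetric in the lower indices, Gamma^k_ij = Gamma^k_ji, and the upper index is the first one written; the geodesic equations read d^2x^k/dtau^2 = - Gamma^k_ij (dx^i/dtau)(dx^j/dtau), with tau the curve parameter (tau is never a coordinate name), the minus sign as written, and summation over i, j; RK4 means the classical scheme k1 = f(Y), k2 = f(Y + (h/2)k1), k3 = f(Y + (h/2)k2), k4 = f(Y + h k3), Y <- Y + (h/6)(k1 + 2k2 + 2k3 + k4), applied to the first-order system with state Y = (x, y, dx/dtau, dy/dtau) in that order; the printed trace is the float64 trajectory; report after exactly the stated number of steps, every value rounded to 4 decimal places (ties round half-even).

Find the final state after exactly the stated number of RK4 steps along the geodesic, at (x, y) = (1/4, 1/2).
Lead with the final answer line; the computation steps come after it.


Answer: x = -0.2158, y = 0.6128, dx/dtau = -0.6143, dy/dtau = 0.1804

f(Y) = (dx/dtau, dy/dtau, -Gamma^x_ij Y'^i Y'^j, -Gamma^y_ij Y'^i Y'^j) with the Gammas evaluated at the stage position; h = 0.250000; intermediate values shown to 6 dp
step 0: x = 0.2500, y = 0.5000, dx/dtau = -0.6250, dy/dtau = 0.1250
step 1:
  k1: at (x, y) = (0.250000, 0.500000), (dx/dtau, dy/dtau) = (-0.625000, 0.125000); Gamma_xxx = -0.010364, Gamma_xxy = 0.044767, Gamma_xyy = 0.460760, Gamma_yxx = -0.149582, Gamma_yxy = 0.000540, Gamma_yyy = 0.096217; k1 = (-0.625000, 0.125000, 0.003844, 0.057011)
  k2: at (x, y) = (0.171875, 0.515625), (dx/dtau, dy/dtau) = (-0.624520, 0.132126); Gamma_xxx = -0.014390, Gamma_xxy = 0.066112, Gamma_xyy = 0.558901, Gamma_yxx = -0.164049, Gamma_yxy = -0.004675, Gamma_yyy = 0.076908; k2 = (-0.624520, 0.132126, 0.006766, 0.061869)
  k3: at (x, y) = (0.171935, 0.516516), (dx/dtau, dy/dtau) = (-0.624154, 0.132734); Gamma_xxx = -0.014393, Gamma_xxy = 0.066211, Gamma_xyy = 0.558915, Gamma_yxx = -0.164472, Gamma_yxy = -0.004699, Gamma_yyy = 0.076791; k3 = (-0.624154, 0.132734, 0.006731, 0.061942)
  k4: at (x, y) = (0.093961, 0.533183), (dx/dtau, dy/dtau) = (-0.623317, 0.140485); Gamma_xxx = -0.017568, Gamma_xxy = 0.092250, Gamma_xyy = 0.656042, Gamma_yxx = -0.181096, Gamma_yxy = -0.011279, Gamma_yyy = 0.054022; k4 = (-0.623317, 0.140485, 0.010034, 0.067319)
  Y <- Y + (h/6)(k1 + 2k2 + 2k3 + k4): x = 0.0939, y = 0.5331, dx/dtau = -0.6233, dy/dtau = 0.1405
step 2:
  k1: at (x, y) = (0.093931, 0.533134), (dx/dtau, dy/dtau) = (-0.623297, 0.140498); Gamma_xxx = -0.017569, Gamma_xxy = 0.092251, Gamma_xyy = 0.656074, Gamma_yxx = -0.181075, Gamma_yxy = -0.011280, Gamma_yyy = 0.054023; k1 = (-0.623297, 0.140498, 0.010032, 0.067306)
  k2: at (x, y) = (0.016019, 0.550696), (dx/dtau, dy/dtau) = (-0.622043, 0.148911); Gamma_xxx = -0.019546, Gamma_xxy = 0.123230, Gamma_xyy = 0.751837, Gamma_yxx = -0.199983, Gamma_yxy = -0.019576, Gamma_yyy = 0.027520; k2 = (-0.622043, 0.148911, 0.013721, 0.073144)
  k3: at (x, y) = (0.016175, 0.551747), (dx/dtau, dy/dtau) = (-0.621582, 0.149641); Gamma_xxx = -0.019544, Gamma_xxy = 0.123405, Gamma_xyy = 0.751771, Gamma_yxx = -0.200493, Gamma_yxy = -0.019632, Gamma_yyy = 0.027315; k3 = (-0.621582, 0.149641, 0.013674, 0.073200)
  k4: at (x, y) = (-0.061465, 0.570544), (dx/dtau, dy/dtau) = (-0.619879, 0.158798); Gamma_xxx = -0.019899, Gamma_xxy = 0.159617, Gamma_xyy = 0.845486, Gamma_yxx = -0.222083, Gamma_yxy = -0.030091, Gamma_yyy = -0.003285; k4 = (-0.619879, 0.158798, 0.017750, 0.079494)
  Y <- Y + (h/6)(k1 + 2k2 + 2k3 + k4): x = -0.0615, y = 0.5705, dx/dtau = -0.6199, dy/dtau = 0.1588
step 3:
  k1: at (x, y) = (-0.061504, 0.570484), (dx/dtau, dy/dtau) = (-0.619857, 0.158810); Gamma_xxx = -0.019900, Gamma_xxy = 0.159617, Gamma_xyy = 0.845524, Gamma_yxx = -0.222058, Gamma_yxy = -0.030090, Gamma_yyy = -0.003281; k1 = (-0.619857, 0.158810, 0.017747, 0.079478)
  k2: at (x, y) = (-0.138986, 0.590335), (dx/dtau, dy/dtau) = (-0.617638, 0.168745); Gamma_xxx = -0.018158, Gamma_xxy = 0.201229, Gamma_xyy = 0.936773, Gamma_yxx = -0.246546, Gamma_yxy = -0.043177, Gamma_yyy = -0.038188; k2 = (-0.617638, 0.168745, 0.022198, 0.086139)
  k3: at (x, y) = (-0.138709, 0.591577), (dx/dtau, dy/dtau) = (-0.617082, 0.169577); Gamma_xxx = -0.018124, Gamma_xxy = 0.201510, Gamma_xyy = 0.936601, Gamma_yxx = -0.247166, Gamma_yxy = -0.043299, Gamma_yyy = -0.038521; k3 = (-0.617082, 0.169577, 0.022141, 0.086164)
  k4: at (x, y) = (-0.215774, 0.612878), (dx/dtau, dy/dtau) = (-0.614321, 0.180351); Gamma_xxx = -0.013692, Gamma_xxy = 0.248749, Gamma_xyy = 1.024576, Gamma_yxx = -0.275117, Gamma_yxy = -0.059629, Gamma_yyy = -0.078072; k4 = (-0.614321, 0.180351, 0.026961, 0.093153)
  Y <- Y + (h/6)(k1 + 2k2 + 2k3 + k4): x = -0.2158, y = 0.6128, dx/dtau = -0.6143, dy/dtau = 0.1804


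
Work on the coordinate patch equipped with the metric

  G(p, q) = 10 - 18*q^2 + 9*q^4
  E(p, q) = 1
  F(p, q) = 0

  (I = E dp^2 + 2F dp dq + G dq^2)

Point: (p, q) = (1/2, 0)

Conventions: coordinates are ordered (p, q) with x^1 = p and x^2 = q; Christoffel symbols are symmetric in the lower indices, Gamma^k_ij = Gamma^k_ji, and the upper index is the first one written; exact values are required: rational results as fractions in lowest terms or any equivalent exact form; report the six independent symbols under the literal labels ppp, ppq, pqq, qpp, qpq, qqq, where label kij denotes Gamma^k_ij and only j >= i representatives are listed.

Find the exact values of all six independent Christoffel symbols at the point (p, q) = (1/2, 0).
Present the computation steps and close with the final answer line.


E = 1, F = 0, G = 10 at the point
E_p = 0, E_q = 0, F_p = 0, F_q = 0, G_p = 0, G_q = 0
EG - F^2 = 10;  g^inv = (1/10) * [[10, 0], [0, 1]]
first-kind symbols [ij,l] = (1/2)(d_i g_jl + d_j g_il - d_l g_ij): [pp,p] = E_p/2 = 0, [pp,q] = F_p - E_q/2 = 0, [pq,p] = E_q/2 = 0, [pq,q] = G_p/2 = 0, [qq,p] = F_q - G_p/2 = 0, [qq,q] = G_q/2 = 0
Gamma^p_ij = (G*[ij,p] - F*[ij,q])/(EG - F^2), Gamma^q_ij = (E*[ij,q] - F*[ij,p])/(EG - F^2)

Answer: Gamma_ppp = 0, Gamma_ppq = 0, Gamma_pqq = 0, Gamma_qpp = 0, Gamma_qpq = 0, Gamma_qqq = 0


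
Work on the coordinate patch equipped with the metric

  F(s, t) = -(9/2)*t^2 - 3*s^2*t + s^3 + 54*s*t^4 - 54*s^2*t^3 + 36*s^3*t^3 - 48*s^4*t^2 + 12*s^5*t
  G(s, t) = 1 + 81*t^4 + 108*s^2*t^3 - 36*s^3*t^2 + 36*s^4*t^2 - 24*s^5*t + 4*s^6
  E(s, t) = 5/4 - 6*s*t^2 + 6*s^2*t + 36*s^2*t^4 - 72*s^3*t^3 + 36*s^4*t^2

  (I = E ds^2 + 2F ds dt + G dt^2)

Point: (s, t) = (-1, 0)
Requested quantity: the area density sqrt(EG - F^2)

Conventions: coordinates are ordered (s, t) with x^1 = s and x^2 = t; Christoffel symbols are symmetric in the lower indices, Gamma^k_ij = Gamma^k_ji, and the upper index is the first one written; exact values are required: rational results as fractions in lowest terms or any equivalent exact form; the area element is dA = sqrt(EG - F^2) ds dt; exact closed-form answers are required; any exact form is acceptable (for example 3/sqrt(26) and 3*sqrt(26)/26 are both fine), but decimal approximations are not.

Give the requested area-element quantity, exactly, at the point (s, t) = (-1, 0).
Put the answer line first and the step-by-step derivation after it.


Answer: sqrt(EG - F^2) = sqrt(21)/2

E = 5/4, F = -1, G = 5; EG - F^2 = 21/4


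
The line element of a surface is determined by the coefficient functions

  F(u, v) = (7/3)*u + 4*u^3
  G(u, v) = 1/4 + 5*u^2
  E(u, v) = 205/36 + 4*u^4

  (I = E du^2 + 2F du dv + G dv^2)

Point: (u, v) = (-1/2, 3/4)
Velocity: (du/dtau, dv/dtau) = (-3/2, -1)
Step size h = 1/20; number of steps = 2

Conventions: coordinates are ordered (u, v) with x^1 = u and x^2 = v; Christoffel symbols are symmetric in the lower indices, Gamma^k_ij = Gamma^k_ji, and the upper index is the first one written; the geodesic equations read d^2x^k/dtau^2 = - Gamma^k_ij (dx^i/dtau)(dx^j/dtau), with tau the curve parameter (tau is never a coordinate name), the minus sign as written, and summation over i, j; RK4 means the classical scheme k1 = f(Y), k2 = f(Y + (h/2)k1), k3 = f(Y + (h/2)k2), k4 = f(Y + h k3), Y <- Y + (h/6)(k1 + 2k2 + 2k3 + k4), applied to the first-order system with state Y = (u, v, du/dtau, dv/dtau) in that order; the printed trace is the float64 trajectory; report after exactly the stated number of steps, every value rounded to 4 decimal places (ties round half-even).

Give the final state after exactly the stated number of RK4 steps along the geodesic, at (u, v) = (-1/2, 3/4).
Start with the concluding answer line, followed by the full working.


Answer: u = -0.6570, v = 0.6292, du/dtau = -1.6475, dv/dtau = -1.4095

f(Y) = (du/dtau, dv/dtau, -Gamma^u_ij Y'^i Y'^j, -Gamma^v_ij Y'^i Y'^j) with the Gammas evaluated at the stage position; h = 0.050000; intermediate values shown to 6 dp
step 0: u = -0.5000, v = 0.7500, du/dtau = -1.5000, dv/dtau = -1.0000
step 1:
  k1: at (u, v) = (-0.500000, 0.750000), (du/dtau, dv/dtau) = (-1.500000, -1.000000); Gamma_uuu = 1.203620, Gamma_uuv = -0.678733, Gamma_uvv = 0.610860, Gamma_vuu = 4.892911, Gamma_vuv = -2.420814, Gamma_vvv = 0.678733; k1 = (-1.500000, -1.000000, -1.282805, -4.425339)
  k2: at (u, v) = (-0.537500, 0.725000), (du/dtau, dv/dtau) = (-1.532070, -1.110633); Gamma_uuu = 1.309591, Gamma_uuv = -0.752410, Gamma_uvv = 0.679876, Gamma_vuu = 4.872205, Gamma_vuv = -2.418666, Gamma_vvv = 0.752410; k2 = (-1.532070, -1.110633, -1.352001, -4.133280)
  k3: at (u, v) = (-0.538302, 0.722234), (du/dtau, dv/dtau) = (-1.533800, -1.103332); Gamma_uuu = 1.311982, Gamma_uuv = -0.754062, Gamma_uvv = 0.681412, Gamma_vuu = 4.872163, Gamma_vuv = -2.418775, Gamma_vvv = 0.754062; k3 = (-1.533800, -1.103332, -1.363820, -4.193379)
  k4: at (u, v) = (-0.576690, 0.694833), (du/dtau, dv/dtau) = (-1.568191, -1.209669); Gamma_uuu = 1.433189, Gamma_uuv = -0.837384, Gamma_uvv = 0.758149, Gamma_vuu = 4.889123, Gamma_vuv = -2.432305, Gamma_vvv = 0.837384; k4 = (-1.568191, -1.209669, -1.456908, -4.020659)
  Y <- Y + (h/6)(k1 + 2k2 + 2k3 + k4): u = -0.5767, v = 0.6947, du/dtau = -1.5681, dv/dtau = -1.2092
step 2:
  k1: at (u, v) = (-0.576666, 0.694687), (du/dtau, dv/dtau) = (-1.568095, -1.209161); Gamma_uuu = 1.433109, Gamma_uuv = -0.837329, Gamma_uvv = 0.758099, Gamma_vuu = 4.889101, Gamma_vuv = -2.432291, Gamma_vvv = 0.837329; k1 = (-1.568095, -1.209161, -1.457011, -4.022512)
  k2: at (u, v) = (-0.615868, 0.664458), (du/dtau, dv/dtau) = (-1.604520, -1.309724); Gamma_uuu = 1.571950, Gamma_uuv = -0.932070, Gamma_uvv = 0.843659, Gamma_vuu = 4.944209, Gamma_vuv = -2.464353, Gamma_vvv = 0.932070; k2 = (-1.604520, -1.309724, -1.576706, -3.970071)
  k3: at (u, v) = (-0.616779, 0.661944), (du/dtau, dv/dtau) = (-1.607512, -1.308413); Gamma_uuu = 1.575375, Gamma_uuv = -0.934400, Gamma_uvv = 0.845742, Gamma_vuu = 4.945941, Gamma_vuv = -2.465335, Gamma_vvv = 0.934400; k3 = (-1.607512, -1.308413, -1.588153, -4.009801)
  k4: at (u, v) = (-0.657042, 0.629266), (du/dtau, dv/dtau) = (-1.647502, -1.409651); Gamma_uuu = 1.736819, Gamma_uuv = -1.044055, Gamma_uvv = 0.942624, Gamma_vuu = 5.043377, Gamma_vuv = -2.520395, Gamma_vvv = 1.044055; k4 = (-1.647502, -1.409651, -1.737856, -4.056965)
  Y <- Y + (h/6)(k1 + 2k2 + 2k3 + k4): u = -0.6570, v = 0.6292, du/dtau = -1.6475, dv/dtau = -1.4095


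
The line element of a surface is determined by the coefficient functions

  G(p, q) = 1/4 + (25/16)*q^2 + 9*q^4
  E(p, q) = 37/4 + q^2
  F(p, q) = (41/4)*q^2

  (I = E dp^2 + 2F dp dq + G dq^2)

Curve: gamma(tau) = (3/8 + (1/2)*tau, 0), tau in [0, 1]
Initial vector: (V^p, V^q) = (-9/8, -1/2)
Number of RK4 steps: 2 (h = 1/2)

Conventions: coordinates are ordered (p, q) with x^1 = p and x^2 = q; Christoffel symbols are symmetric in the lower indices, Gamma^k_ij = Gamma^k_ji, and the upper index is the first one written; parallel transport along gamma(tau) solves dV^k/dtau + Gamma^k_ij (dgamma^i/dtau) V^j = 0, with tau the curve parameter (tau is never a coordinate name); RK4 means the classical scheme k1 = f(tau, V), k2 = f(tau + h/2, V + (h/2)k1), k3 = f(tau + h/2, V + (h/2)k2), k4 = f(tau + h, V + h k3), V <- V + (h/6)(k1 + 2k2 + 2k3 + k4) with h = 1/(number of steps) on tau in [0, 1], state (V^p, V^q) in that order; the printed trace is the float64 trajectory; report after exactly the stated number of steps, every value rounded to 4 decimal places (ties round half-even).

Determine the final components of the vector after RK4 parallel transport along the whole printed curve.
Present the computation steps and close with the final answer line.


gamma'(tau) = (1/2, 0); f(tau, V)^k = -Gamma^k_ij(gamma(tau)) gamma'^i(tau) V^j; h = 1/2; intermediate values shown to 6 dp
curve data and Christoffel symbols at the stage parameters:
  tau = 0.000000: gamma = (0.375000, 0.000000), gamma' = (0.500000, 0.000000); Gamma_ppp = 0.000000, Gamma_ppq = 0.000000, Gamma_pqq = 0.000000, Gamma_qpp = 0.000000, Gamma_qpq = 0.000000, Gamma_qqq = 0.000000
  tau = 0.250000: gamma = (0.500000, 0.000000), gamma' = (0.500000, 0.000000); Gamma_ppp = 0.000000, Gamma_ppq = 0.000000, Gamma_pqq = 0.000000, Gamma_qpp = 0.000000, Gamma_qpq = 0.000000, Gamma_qqq = 0.000000
  tau = 0.500000: gamma = (0.625000, 0.000000), gamma' = (0.500000, 0.000000); Gamma_ppp = 0.000000, Gamma_ppq = 0.000000, Gamma_pqq = 0.000000, Gamma_qpp = 0.000000, Gamma_qpq = 0.000000, Gamma_qqq = 0.000000
  tau = 0.750000: gamma = (0.750000, 0.000000), gamma' = (0.500000, 0.000000); Gamma_ppp = 0.000000, Gamma_ppq = 0.000000, Gamma_pqq = 0.000000, Gamma_qpp = 0.000000, Gamma_qpq = 0.000000, Gamma_qqq = 0.000000
  tau = 1.000000: gamma = (0.875000, 0.000000), gamma' = (0.500000, 0.000000); Gamma_ppp = 0.000000, Gamma_ppq = 0.000000, Gamma_pqq = 0.000000, Gamma_qpp = 0.000000, Gamma_qpq = 0.000000, Gamma_qqq = 0.000000
step 0: V^p = -1.1250, V^q = -0.5000
step 1: k1 = (0.000000, 0.000000), k2 = (0.000000, 0.000000), k3 = (0.000000, 0.000000), k4 = (0.000000, 0.000000); V <- V + (h/6)(k1 + 2k2 + 2k3 + k4): V^p = -1.1250, V^q = -0.5000
step 2: k1 = (0.000000, 0.000000), k2 = (0.000000, 0.000000), k3 = (0.000000, 0.000000), k4 = (0.000000, 0.000000); V <- V + (h/6)(k1 + 2k2 + 2k3 + k4): V^p = -1.1250, V^q = -0.5000

Answer: V^p = -1.1250, V^q = -0.5000


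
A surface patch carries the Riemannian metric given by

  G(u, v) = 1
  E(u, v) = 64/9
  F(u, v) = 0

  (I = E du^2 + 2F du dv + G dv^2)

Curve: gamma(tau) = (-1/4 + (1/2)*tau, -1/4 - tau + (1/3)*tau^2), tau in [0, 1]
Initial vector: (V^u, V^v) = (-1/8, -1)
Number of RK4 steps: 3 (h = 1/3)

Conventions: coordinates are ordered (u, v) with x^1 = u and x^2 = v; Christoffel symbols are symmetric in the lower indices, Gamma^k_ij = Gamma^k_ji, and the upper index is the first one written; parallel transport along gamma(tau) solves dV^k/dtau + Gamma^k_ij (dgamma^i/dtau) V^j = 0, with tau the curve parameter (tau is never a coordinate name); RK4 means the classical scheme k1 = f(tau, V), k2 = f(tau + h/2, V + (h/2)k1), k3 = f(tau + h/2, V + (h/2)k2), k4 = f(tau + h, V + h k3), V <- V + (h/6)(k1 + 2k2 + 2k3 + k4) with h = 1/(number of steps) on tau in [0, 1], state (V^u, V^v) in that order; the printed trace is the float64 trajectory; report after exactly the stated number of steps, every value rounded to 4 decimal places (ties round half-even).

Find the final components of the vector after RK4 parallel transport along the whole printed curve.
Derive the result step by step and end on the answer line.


gamma'(tau) = (1/2, -1 + (2/3)*tau); f(tau, V)^k = -Gamma^k_ij(gamma(tau)) gamma'^i(tau) V^j; h = 1/3; intermediate values shown to 6 dp
curve data and Christoffel symbols at the stage parameters:
  tau = 0.000000: gamma = (-0.250000, -0.250000), gamma' = (0.500000, -1.000000); Gamma_uuu = 0.000000, Gamma_uuv = 0.000000, Gamma_uvv = 0.000000, Gamma_vuu = 0.000000, Gamma_vuv = 0.000000, Gamma_vvv = 0.000000
  tau = 0.166667: gamma = (-0.166667, -0.407407), gamma' = (0.500000, -0.888889); Gamma_uuu = 0.000000, Gamma_uuv = 0.000000, Gamma_uvv = 0.000000, Gamma_vuu = 0.000000, Gamma_vuv = 0.000000, Gamma_vvv = 0.000000
  tau = 0.333333: gamma = (-0.083333, -0.546296), gamma' = (0.500000, -0.777778); Gamma_uuu = 0.000000, Gamma_uuv = 0.000000, Gamma_uvv = 0.000000, Gamma_vuu = 0.000000, Gamma_vuv = 0.000000, Gamma_vvv = 0.000000
  tau = 0.500000: gamma = (0.000000, -0.666667), gamma' = (0.500000, -0.666667); Gamma_uuu = 0.000000, Gamma_uuv = 0.000000, Gamma_uvv = 0.000000, Gamma_vuu = 0.000000, Gamma_vuv = 0.000000, Gamma_vvv = 0.000000
  tau = 0.666667: gamma = (0.083333, -0.768519), gamma' = (0.500000, -0.555556); Gamma_uuu = 0.000000, Gamma_uuv = 0.000000, Gamma_uvv = 0.000000, Gamma_vuu = 0.000000, Gamma_vuv = 0.000000, Gamma_vvv = 0.000000
  tau = 0.833333: gamma = (0.166667, -0.851852), gamma' = (0.500000, -0.444444); Gamma_uuu = 0.000000, Gamma_uuv = 0.000000, Gamma_uvv = 0.000000, Gamma_vuu = 0.000000, Gamma_vuv = 0.000000, Gamma_vvv = 0.000000
  tau = 1.000000: gamma = (0.250000, -0.916667), gamma' = (0.500000, -0.333333); Gamma_uuu = 0.000000, Gamma_uuv = 0.000000, Gamma_uvv = 0.000000, Gamma_vuu = 0.000000, Gamma_vuv = 0.000000, Gamma_vvv = 0.000000
step 0: V^u = -0.1250, V^v = -1.0000
step 1: k1 = (0.000000, 0.000000), k2 = (0.000000, 0.000000), k3 = (0.000000, 0.000000), k4 = (0.000000, 0.000000); V <- V + (h/6)(k1 + 2k2 + 2k3 + k4): V^u = -0.1250, V^v = -1.0000
step 2: k1 = (0.000000, 0.000000), k2 = (0.000000, 0.000000), k3 = (0.000000, 0.000000), k4 = (0.000000, 0.000000); V <- V + (h/6)(k1 + 2k2 + 2k3 + k4): V^u = -0.1250, V^v = -1.0000
step 3: k1 = (0.000000, 0.000000), k2 = (0.000000, 0.000000), k3 = (0.000000, 0.000000), k4 = (0.000000, 0.000000); V <- V + (h/6)(k1 + 2k2 + 2k3 + k4): V^u = -0.1250, V^v = -1.0000

Answer: V^u = -0.1250, V^v = -1.0000


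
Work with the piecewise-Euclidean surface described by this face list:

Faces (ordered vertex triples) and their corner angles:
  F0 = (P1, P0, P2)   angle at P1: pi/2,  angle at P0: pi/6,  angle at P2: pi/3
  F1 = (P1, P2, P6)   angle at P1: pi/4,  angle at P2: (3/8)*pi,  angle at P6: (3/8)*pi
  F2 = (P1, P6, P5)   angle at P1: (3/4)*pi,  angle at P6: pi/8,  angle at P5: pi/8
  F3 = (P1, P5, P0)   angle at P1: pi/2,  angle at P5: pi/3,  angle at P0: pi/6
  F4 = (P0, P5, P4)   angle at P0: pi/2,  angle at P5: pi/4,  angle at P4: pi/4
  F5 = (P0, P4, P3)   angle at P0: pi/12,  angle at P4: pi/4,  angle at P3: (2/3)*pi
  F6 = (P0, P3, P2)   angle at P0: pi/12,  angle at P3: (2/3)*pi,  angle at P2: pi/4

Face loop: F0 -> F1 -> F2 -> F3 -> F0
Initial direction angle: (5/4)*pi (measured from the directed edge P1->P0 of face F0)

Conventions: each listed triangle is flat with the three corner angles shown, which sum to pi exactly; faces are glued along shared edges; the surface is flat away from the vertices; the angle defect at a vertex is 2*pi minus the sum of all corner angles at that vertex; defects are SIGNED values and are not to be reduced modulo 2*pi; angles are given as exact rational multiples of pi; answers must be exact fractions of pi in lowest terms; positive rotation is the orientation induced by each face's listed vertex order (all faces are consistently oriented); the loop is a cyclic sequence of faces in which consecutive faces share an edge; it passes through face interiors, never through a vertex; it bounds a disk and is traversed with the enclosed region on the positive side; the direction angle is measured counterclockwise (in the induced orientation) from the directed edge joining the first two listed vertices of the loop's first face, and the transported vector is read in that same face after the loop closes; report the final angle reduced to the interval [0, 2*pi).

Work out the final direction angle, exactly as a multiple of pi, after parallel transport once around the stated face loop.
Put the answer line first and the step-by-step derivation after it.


Answer: final direction angle = (5/4)*pi

enclosed vertex P1: corner angles sum to 2*pi, defect = 2*pi - 2*pi = 0
by Gauss-Bonnet the loop rotates the vector by the enclosed defect sum (positive orientation, mod 2*pi)
final angle = (5/4)*pi + 0 = (5/4)*pi (mod 2*pi)


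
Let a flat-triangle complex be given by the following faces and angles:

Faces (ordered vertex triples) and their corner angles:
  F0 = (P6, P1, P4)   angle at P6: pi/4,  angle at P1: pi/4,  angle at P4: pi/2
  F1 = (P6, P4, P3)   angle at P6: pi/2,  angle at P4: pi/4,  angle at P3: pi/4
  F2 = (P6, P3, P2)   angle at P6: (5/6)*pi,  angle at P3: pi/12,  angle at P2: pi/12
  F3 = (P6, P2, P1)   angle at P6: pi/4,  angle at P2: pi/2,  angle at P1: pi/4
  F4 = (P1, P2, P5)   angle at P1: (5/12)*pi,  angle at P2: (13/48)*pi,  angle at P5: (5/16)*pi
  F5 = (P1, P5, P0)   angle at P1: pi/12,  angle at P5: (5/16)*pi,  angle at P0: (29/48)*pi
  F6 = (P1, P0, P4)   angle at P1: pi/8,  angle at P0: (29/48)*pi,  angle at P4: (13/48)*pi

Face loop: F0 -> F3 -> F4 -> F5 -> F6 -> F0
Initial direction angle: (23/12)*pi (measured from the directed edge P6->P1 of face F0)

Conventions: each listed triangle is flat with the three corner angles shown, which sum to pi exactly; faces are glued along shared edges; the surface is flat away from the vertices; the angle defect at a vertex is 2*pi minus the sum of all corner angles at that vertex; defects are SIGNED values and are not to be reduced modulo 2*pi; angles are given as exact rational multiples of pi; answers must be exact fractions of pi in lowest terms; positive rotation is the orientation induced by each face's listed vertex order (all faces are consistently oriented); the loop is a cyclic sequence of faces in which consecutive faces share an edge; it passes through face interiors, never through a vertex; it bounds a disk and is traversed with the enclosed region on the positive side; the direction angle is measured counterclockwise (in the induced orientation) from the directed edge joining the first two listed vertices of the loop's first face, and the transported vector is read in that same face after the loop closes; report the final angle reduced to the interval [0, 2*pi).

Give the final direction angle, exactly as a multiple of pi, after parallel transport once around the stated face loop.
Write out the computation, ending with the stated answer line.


enclosed vertex P1: corner angles sum to (9/8)*pi, defect = 2*pi - (9/8)*pi = (7/8)*pi
the final direction is the initial angle plus the enclosed defects, taken mod 2*pi in the induced orientation
final angle = (23/12)*pi + (7/8)*pi = (19/24)*pi (mod 2*pi)

Answer: final direction angle = (19/24)*pi
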